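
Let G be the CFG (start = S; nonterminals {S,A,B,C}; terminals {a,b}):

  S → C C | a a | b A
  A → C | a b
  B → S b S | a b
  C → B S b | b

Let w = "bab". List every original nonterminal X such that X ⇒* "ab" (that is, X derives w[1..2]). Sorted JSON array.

CNF form of G:
  S -> C C | T0 A | T1 T1
  A -> B X2 | T1 T0 | b
  B -> S X3 | T1 T0
  C -> B X4 | b
  T0 -> b
  T1 -> a
  X2 -> S T0
  X3 -> T0 S
  X4 -> S T0

CYK table (by increasing span) (cells [i..j] with 1 ≤ i ≤ j ≤ 2 only):
  cell(1,1) a: {T1}  orig:{}
  cell(2,2) b: {A,C,T0}  orig:{A,C}
  cell(1,2) ab: {A,B}

Original NTs in T[1,2] deriving "ab": ["A", "B"]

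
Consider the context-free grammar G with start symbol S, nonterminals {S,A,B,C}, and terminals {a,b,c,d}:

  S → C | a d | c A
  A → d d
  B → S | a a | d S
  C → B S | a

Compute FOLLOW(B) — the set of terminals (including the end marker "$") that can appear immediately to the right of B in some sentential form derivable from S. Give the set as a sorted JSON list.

FIRST iteration:
iter 1:
  A via A→d d: +{d}
  B via B→a a: +{a}
  B via B→d S: +{d}
  C via C→B S: +{a,d}
  S via S→C: +{a,d}
  S via S→c A: +{c}
  FIRST[S]={a,c,d}  FIRST[A]={d}  FIRST[B]={a,d}  FIRST[C]={a,d}
iter 2:
  B via B→S: +{c}
  C via C→B S: +{c}
  FIRST[S]={a,c,d}  FIRST[A]={d}  FIRST[B]={a,c,d}  FIRST[C]={a,c,d}
iter 3: done
  FIRST[S]={a,c,d}  FIRST[A]={d}  FIRST[B]={a,c,d}  FIRST[C]={a,c,d}

Compute FOLLOW by fixpoint:
seed FOLLOW(S) with $
pass 1:
  C→B S: FOLLOW(B) ⊇ FIRST(S) = {a,c,d}; new: +{a,c,d}
  S→C: FOLLOW(C) ⊇ FOLLOW(S) ⊇ {$}; new: +{$}
  S→c A: FOLLOW(A) ⊇ FOLLOW(S) ⊇ {$}; new: +{$}
  FOLLOW(S)={$}  FOLLOW(A)={$}  FOLLOW(B)={a,c,d}  FOLLOW(C)={$}
pass 2:
  B→S: FOLLOW(S) ⊇ FOLLOW(B) ⊇ {a,c,d}; new: +{a,c,d}
  S→C: FOLLOW(C) ⊇ FOLLOW(S) ⊇ {$,a,c,d}; new: +{a,c,d}
  S→c A: FOLLOW(A) ⊇ FOLLOW(S) ⊇ {$,a,c,d}; new: +{a,c,d}
  FOLLOW(S)={$,a,c,d}  FOLLOW(A)={$,a,c,d}  FOLLOW(B)={a,c,d}  FOLLOW(C)={$,a,c,d}
pass 3: — fixpoint
  FOLLOW(S)={$,a,c,d}  FOLLOW(A)={$,a,c,d}  FOLLOW(B)={a,c,d}  FOLLOW(C)={$,a,c,d}

FOLLOW(B) = ["a", "c", "d"]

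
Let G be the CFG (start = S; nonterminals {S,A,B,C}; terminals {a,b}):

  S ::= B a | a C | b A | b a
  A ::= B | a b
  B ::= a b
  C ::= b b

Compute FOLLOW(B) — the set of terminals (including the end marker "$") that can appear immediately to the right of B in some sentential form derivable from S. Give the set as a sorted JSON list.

Compute FIRST by fixpoint:
round 1:
  A via A→a b: +{a}
  B via B→a b: +{a}
  C via C→b b: +{b}
  S via S→B a: +{a}
  S via S→b A: +{b}
  FIRST(S)={a,b}  FIRST(A)={a}  FIRST(B)={a}  FIRST(C)={b}
round 2: (no change)
  FIRST(S)={a,b}  FIRST(A)={a}  FIRST(B)={a}  FIRST(C)={b}

FOLLOW iteration:
initialize: $ ∈ FOLLOW(S)
pass 1:
  S→B a: FOLLOW(B) ⊇ FIRST(a) = {a}; new: +{a}
  S→a C: FOLLOW(C) ⊇ FOLLOW(S) ⊇ {$}; new: +{$}
  S→b A: FOLLOW(A) ⊇ FOLLOW(S) ⊇ {$}; new: +{$}
  S: {$}  A: {$}  B: {a}  C: {$}
pass 2:
  A→B: FOLLOW(B) ⊇ FOLLOW(A) ⊇ {$}; new: +{$}
  S: {$}  A: {$}  B: {$,a}  C: {$}
pass 3: — fixpoint
  S: {$}  A: {$}  B: {$,a}  C: {$}

FOLLOW(B) = ["$", "a"]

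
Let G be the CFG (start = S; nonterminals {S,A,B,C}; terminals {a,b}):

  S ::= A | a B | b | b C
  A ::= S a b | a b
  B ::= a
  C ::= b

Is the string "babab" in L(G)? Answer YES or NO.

CNF form of G:
  S -> S X3 | T0 B | T0 T1 | T1 C | b
  A -> S X2 | T0 T1
  B -> a
  C -> b
  T0 -> a
  T1 -> b
  X2 -> T0 T1
  X3 -> T0 T1

CYK fill:
  cell(0,0) b: {C,S,T1}  orig:{C,S}
  cell(1,1) a: {B,T0}  orig:{B}
  cell(2,2) b: {C,S,T1}  orig:{C,S}
  cell(3,3) a: {B,T0}  orig:{B}
  cell(4,4) b: {C,S,T1}  orig:{C,S}
  cell(0,1) ba: ∅
  cell(1,2) ab: {A,S,X2,X3}  orig:{A,S}
  cell(2,3) ba: ∅
  cell(3,4) ab: {A,S,X2,X3}  orig:{A,S}
  cell(0,2) bab: {A,S}
  cell(1,3) aba: ∅
  cell(2,4) bab: {A,S}
  cell(0,3) baba: ∅
  cell(1,4) abab: {A,S}
  cell(0,4) babab: {A,S}

S ∈ T[0,4] ⇒ YES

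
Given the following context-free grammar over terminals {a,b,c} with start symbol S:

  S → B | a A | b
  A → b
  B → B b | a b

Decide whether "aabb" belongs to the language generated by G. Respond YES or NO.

Convert to CNF:
  S -> B T0 | T1 A | T1 T0 | b
  A -> b
  B -> B T0 | T1 T0
  T0 -> b
  T1 -> a

Fill CYK table bottom-up:
  [0..0]={T1}  "a"  orig:{}
  [1..1]={T1}  "a"  orig:{}
  [2..2]={A,S,T0}  "b"  orig:{A,S}
  [3..3]={A,S,T0}  "b"  orig:{A,S}
  [0..1]=∅  "aa"
  [1..2]={B,S}  "ab"
  [2..3]=∅  "bb"
  [0..2]=∅  "aab"
  [1..3]={B,S}  "abb"
  [0..3]=∅  "aabb"

S ∉ T[0,3] ⇒ NO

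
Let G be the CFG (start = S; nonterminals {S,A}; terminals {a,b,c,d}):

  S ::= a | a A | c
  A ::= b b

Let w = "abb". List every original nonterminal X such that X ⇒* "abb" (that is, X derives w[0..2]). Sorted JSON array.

CNF form of G:
  S -> T1 A | a | c
  A -> T0 T0
  T0 -> b
  T1 -> a

CYK table (by increasing span) (cells [i..j] with 0 ≤ i ≤ j ≤ 2 only):
  [0..0]={S,T1}  "a"  orig:{S}
  [1..1]={T0}  "b"  orig:{}
  [2..2]={T0}  "b"  orig:{}
  [0..1]=∅  "ab"
  [1..2]={A}  "bb"
  [0..2]={S}  "abb"

Original NTs in T[0,2] deriving "abb": ["S"]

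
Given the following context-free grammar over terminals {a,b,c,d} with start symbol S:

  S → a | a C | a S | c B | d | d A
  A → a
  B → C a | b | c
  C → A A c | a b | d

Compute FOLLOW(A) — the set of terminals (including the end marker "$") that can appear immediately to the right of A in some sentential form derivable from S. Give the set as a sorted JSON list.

FIRST iteration:
round 1:
  A via A→a: +{a}
  B via B→b: +{b}
  B via B→c: +{c}
  C via C→A A c: +{a}
  C via C→d: +{d}
  S via S→a: +{a}
  S via S→c B: +{c}
  S via S→d: +{d}
  S: {a,c,d}  A: {a}  B: {b,c}  C: {a,d}
round 2:
  B via B→C a: +{a,d}
  S: {a,c,d}  A: {a}  B: {a,b,c,d}  C: {a,d}
round 3: (stable)
  S: {a,c,d}  A: {a}  B: {a,b,c,d}  C: {a,d}

Compute FOLLOW by fixpoint:
initialize: $ ∈ FOLLOW(S)
[1]
  B→C a: FOLLOW(C) ⊇ FIRST(a) = {a}; new: +{a}
  C→A A c: FOLLOW(A) ⊇ FIRST(A) = {a}; new: +{a}
  C→A A c: FOLLOW(A) ⊇ FIRST(c) = {c}; new: +{c}
  S→a C: FOLLOW(C) ⊇ FOLLOW(S) ⊇ {$}; new: +{$}
  S→c B: FOLLOW(B) ⊇ FOLLOW(S) ⊇ {$}; new: +{$}
  S→d A: FOLLOW(A) ⊇ FOLLOW(S) ⊇ {$}; new: +{$}
  FOLLOW[S]={$}  FOLLOW[A]={$,a,c}  FOLLOW[B]={$}  FOLLOW[C]={$,a}
[2] — fixpoint
  FOLLOW[S]={$}  FOLLOW[A]={$,a,c}  FOLLOW[B]={$}  FOLLOW[C]={$,a}

FOLLOW(A) = ["$", "a", "c"]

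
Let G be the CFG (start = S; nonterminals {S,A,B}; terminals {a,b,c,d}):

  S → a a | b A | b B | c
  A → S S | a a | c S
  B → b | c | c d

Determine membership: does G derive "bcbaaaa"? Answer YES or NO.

Convert to CNF:
  S -> T0 T0 | T3 A | T3 B | c
  A -> S S | T0 T0 | T1 S
  B -> T1 T2 | b | c
  T0 -> a
  T1 -> c
  T2 -> d
  T3 -> b

CYK table (by increasing span):
  T[0,0] 'b' = {B,T3}  orig:{B}
  T[1,1] 'c' = {B,S,T1}  orig:{B,S}
  T[2,2] 'b' = {B,T3}  orig:{B}
  T[3,3] 'a' = {T0}  orig:{}
  T[4,4] 'a' = {T0}  orig:{}
  T[5,5] 'a' = {T0}  orig:{}
  T[6,6] 'a' = {T0}  orig:{}
  T[0,1] 'bc' = {S}
  T[1,2] 'cb' = ∅
  T[2,3] 'ba' = ∅
  T[3,4] 'aa' = {A,S}
  T[4,5] 'aa' = {A,S}
  T[5,6] 'aa' = {A,S}
  T[0,2] 'bcb' = ∅
  T[1,3] 'cba' = ∅
  T[2,4] 'baa' = {S}
  T[3,5] 'aaa' = ∅
  T[4,6] 'aaa' = ∅
  T[0,3] 'bcba' = ∅
  T[1,4] 'cbaa' = {A}
  T[2,5] 'baaa' = ∅
  T[3,6] 'aaaa' = {A}
  T[0,4] 'bcbaa' = {A,S}
  T[1,5] 'cbaaa' = ∅
  T[2,6] 'baaaa' = {A,S}
  T[0,5] 'bcbaaa' = ∅
  T[1,6] 'cbaaaa' = {A}
  T[0,6] 'bcbaaaa' = {A,S}

S ∈ T[0,6] ⇒ YES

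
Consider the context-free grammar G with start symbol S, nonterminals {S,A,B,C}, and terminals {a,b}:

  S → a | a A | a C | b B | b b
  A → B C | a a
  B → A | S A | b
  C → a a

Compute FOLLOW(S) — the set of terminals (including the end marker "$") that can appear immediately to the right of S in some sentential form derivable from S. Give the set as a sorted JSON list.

Compute FIRST by fixpoint:
round 1:
  A via A→a a: +{a}
  B via B→A: +{a}
  B via B→b: +{b}
  C via C→a a: +{a}
  S via S→a: +{a}
  S via S→b B: +{b}
  S: {a,b}  A: {a}  B: {a,b}  C: {a}
round 2:
  A via A→B C: +{b}
  S: {a,b}  A: {a,b}  B: {a,b}  C: {a}
round 3: (stable)
  S: {a,b}  A: {a,b}  B: {a,b}  C: {a}

FOLLOW sets:
FOLLOW(S) := {$}
[1]
  A→B C: FOLLOW(B) ⊇ FIRST(C) = {a}; new: +{a}
  B→A: FOLLOW(A) ⊇ FOLLOW(B) ⊇ {a}; new: +{a}
  B→S A: FOLLOW(S) ⊇ FIRST(A) = {a,b}; new: +{a,b}
  S→a A: FOLLOW(A) ⊇ FOLLOW(S) ⊇ {$,a,b}; new: +{$,b}
  S→a C: FOLLOW(C) ⊇ FOLLOW(S) ⊇ {$,a,b}; new: +{$,a,b}
  S→b B: FOLLOW(B) ⊇ FOLLOW(S) ⊇ {$,a,b}; new: +{$,b}
  S: {$,a,b}  A: {$,a,b}  B: {$,a,b}  C: {$,a,b}
[2] (no change)
  S: {$,a,b}  A: {$,a,b}  B: {$,a,b}  C: {$,a,b}

FOLLOW(S) = ["$", "a", "b"]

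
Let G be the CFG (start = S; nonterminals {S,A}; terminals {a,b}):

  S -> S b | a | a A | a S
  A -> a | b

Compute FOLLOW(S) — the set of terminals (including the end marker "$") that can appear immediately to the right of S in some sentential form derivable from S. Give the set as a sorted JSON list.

Compute FIRST by fixpoint:
round 1:
  A via A→a: +{a}
  A via A→b: +{b}
  S via S→a: +{a}
  S: {a}  A: {a,b}
round 2: — fixpoint
  S: {a}  A: {a,b}

Compute FOLLOW by fixpoint:
initialize: $ ∈ FOLLOW(S)
[1]
  S→S b: FOLLOW(S) ⊇ FIRST(b) = {b}; new: +{b}
  S→a A: FOLLOW(A) ⊇ FOLLOW(S) ⊇ {$,b}; new: +{$,b}
  S: {$,b}  A: {$,b}
[2] — fixpoint
  S: {$,b}  A: {$,b}

FOLLOW(S) = ["$", "b"]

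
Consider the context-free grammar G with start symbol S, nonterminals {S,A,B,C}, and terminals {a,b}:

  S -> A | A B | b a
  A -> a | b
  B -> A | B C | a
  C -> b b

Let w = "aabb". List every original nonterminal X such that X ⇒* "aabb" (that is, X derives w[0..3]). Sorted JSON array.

Convert to CNF:
  S -> A B | T0 T1 | a | b
  A -> a | b
  B -> B C | a | b
  C -> T0 T0
  T0 -> b
  T1 -> a

CYK fill (cells [i..j] with 0 ≤ i ≤ j ≤ 3 only):
  T[0,0] 'a' = {A,B,S,T1}  orig:{A,B,S}
  T[1,1] 'a' = {A,B,S,T1}  orig:{A,B,S}
  T[2,2] 'b' = {A,B,S,T0}  orig:{A,B,S}
  T[3,3] 'b' = {A,B,S,T0}  orig:{A,B,S}
  T[0,1] 'aa' = {S}
  T[1,2] 'ab' = {S}
  T[2,3] 'bb' = {C,S}
  T[0,2] 'aab' = ∅
  T[1,3] 'abb' = {B}
  T[0,3] 'aabb' = {S}

Original NTs in T[0,3] deriving "aabb": ["S"]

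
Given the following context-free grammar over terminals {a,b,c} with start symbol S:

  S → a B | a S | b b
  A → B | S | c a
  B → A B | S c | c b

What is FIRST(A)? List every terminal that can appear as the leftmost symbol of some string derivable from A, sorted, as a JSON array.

Compute FIRST by fixpoint:
iter 1:
  A via A→c a: +{c}
  B via B→A B: +{c}
  S via S→a B: +{a}
  S via S→b b: +{b}
  S: {a,b}  A: {c}  B: {c}
iter 2:
  A via A→S: +{a,b}
  B via B→A B: +{a,b}
  S: {a,b}  A: {a,b,c}  B: {a,b,c}
iter 3: (stable)
  S: {a,b}  A: {a,b,c}  B: {a,b,c}

FIRST(A) = ["a", "b", "c"]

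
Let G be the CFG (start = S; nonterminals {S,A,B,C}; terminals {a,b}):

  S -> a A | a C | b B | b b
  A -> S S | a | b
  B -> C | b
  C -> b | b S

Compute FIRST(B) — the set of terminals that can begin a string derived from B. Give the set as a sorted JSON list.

FIRST iteration:
round 1:
  A via A→a: +{a}
  A via A→b: +{b}
  B via B→b: +{b}
  C via C→b: +{b}
  S via S→a A: +{a}
  S via S→b B: +{b}
  S: {a,b}  A: {a,b}  B: {b}  C: {b}
round 2: (no change)
  S: {a,b}  A: {a,b}  B: {b}  C: {b}

FIRST(B) = ["b"]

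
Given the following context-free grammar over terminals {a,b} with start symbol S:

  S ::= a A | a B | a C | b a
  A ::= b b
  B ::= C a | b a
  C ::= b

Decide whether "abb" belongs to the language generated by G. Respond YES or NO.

Convert to CNF:
  S -> T0 T1 | T1 A | T1 B | T1 C
  A -> T0 T0
  B -> C T1 | T0 T1
  C -> b
  T0 -> b
  T1 -> a

CYK table (by increasing span):
  T[0,0] 'a' = {T1}  orig:{}
  T[1,1] 'b' = {C,T0}  orig:{C}
  T[2,2] 'b' = {C,T0}  orig:{C}
  T[0,1] 'ab' = {S}
  T[1,2] 'bb' = {A}
  T[0,2] 'abb' = {S}

S ∈ T[0,2] ⇒ YES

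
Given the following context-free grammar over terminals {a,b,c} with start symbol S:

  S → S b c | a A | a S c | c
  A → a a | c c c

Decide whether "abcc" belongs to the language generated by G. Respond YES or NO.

CNF form of G:
  S -> S X4 | T0 A | T0 X5 | c
  A -> T0 T0 | T1 X3
  T0 -> a
  T1 -> c
  T2 -> b
  X3 -> T1 T1
  X4 -> T2 T1
  X5 -> S T1

CYK fill:
  [0..0]={T0}  "a"  orig:{}
  [1..1]={T2}  "b"  orig:{}
  [2..2]={S,T1}  "c"  orig:{S}
  [3..3]={S,T1}  "c"  orig:{S}
  [0..1]=∅  "ab"
  [1..2]={X4}  "bc"  orig:{}
  [2..3]={X3,X5}  "cc"  orig:{}
  [0..2]=∅  "abc"
  [1..3]=∅  "bcc"
  [0..3]=∅  "abcc"

S ∉ T[0,3] ⇒ NO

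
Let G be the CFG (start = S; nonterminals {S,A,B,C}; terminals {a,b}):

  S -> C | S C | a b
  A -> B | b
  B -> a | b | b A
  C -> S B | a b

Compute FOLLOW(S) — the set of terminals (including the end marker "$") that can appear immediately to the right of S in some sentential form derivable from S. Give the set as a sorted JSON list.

FIRST iteration:
round 1:
  A via A→b: +{b}
  B via B→a: +{a}
  B via B→b: +{b}
  C via C→a b: +{a}
  S via S→C: +{a}
  FIRST(S)={a}  FIRST(A)={b}  FIRST(B)={a,b}  FIRST(C)={a}
round 2:
  A via A→B: +{a}
  FIRST(S)={a}  FIRST(A)={a,b}  FIRST(B)={a,b}  FIRST(C)={a}
round 3: — fixpoint
  FIRST(S)={a}  FIRST(A)={a,b}  FIRST(B)={a,b}  FIRST(C)={a}

FOLLOW sets:
seed FOLLOW(S) with $
round 1:
  C→S B: FOLLOW(S) ⊇ FIRST(B) = {a,b}; new: +{a,b}
  S→C: FOLLOW(C) ⊇ FOLLOW(S) ⊇ {$,a,b}; new: +{$,a,b}
  FOLLOW[S]={$,a,b}  FOLLOW[A]={}  FOLLOW[B]={}  FOLLOW[C]={$,a,b}
round 2:
  C→S B: FOLLOW(B) ⊇ FOLLOW(C) ⊇ {$,a,b}; new: +{$,a,b}
  FOLLOW[S]={$,a,b}  FOLLOW[A]={}  FOLLOW[B]={$,a,b}  FOLLOW[C]={$,a,b}
round 3:
  B→b A: FOLLOW(A) ⊇ FOLLOW(B) ⊇ {$,a,b}; new: +{$,a,b}
  FOLLOW[S]={$,a,b}  FOLLOW[A]={$,a,b}  FOLLOW[B]={$,a,b}  FOLLOW[C]={$,a,b}
round 4: done
  FOLLOW[S]={$,a,b}  FOLLOW[A]={$,a,b}  FOLLOW[B]={$,a,b}  FOLLOW[C]={$,a,b}

FOLLOW(S) = ["$", "a", "b"]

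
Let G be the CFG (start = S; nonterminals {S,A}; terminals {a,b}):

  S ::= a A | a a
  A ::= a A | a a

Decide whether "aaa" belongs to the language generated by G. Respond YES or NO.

CNF form of G:
  S -> T0 A | T0 T0
  A -> T0 A | T0 T0
  T0 -> a

CYK table (by increasing span):
  [0..0]={T0}  "a"  orig:{}
  [1..1]={T0}  "a"  orig:{}
  [2..2]={T0}  "a"  orig:{}
  [0..1]={A,S}  "aa"
  [1..2]={A,S}  "aa"
  [0..2]={A,S}  "aaa"

S ∈ T[0,2] ⇒ YES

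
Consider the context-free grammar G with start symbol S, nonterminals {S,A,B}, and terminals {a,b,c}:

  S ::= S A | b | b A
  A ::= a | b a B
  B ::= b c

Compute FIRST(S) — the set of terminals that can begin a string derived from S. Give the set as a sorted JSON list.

Compute FIRST by fixpoint:
pass 1:
  A via A→a: +{a}
  A via A→b a B: +{b}
  B via B→b c: +{b}
  S via S→b: +{b}
  S: {b}  A: {a,b}  B: {b}
pass 2: (stable)
  S: {b}  A: {a,b}  B: {b}

FIRST(S) = ["b"]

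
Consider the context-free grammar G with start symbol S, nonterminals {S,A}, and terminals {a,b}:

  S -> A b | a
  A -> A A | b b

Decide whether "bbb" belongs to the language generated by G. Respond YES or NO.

CNF form of G:
  S -> A T0 | a
  A -> A A | T0 T0
  T0 -> b

Fill CYK table bottom-up:
  [0..0]={T0}  "b"  orig:{}
  [1..1]={T0}  "b"  orig:{}
  [2..2]={T0}  "b"  orig:{}
  [0..1]={A}  "bb"
  [1..2]={A}  "bb"
  [0..2]={S}  "bbb"

S ∈ T[0,2] ⇒ YES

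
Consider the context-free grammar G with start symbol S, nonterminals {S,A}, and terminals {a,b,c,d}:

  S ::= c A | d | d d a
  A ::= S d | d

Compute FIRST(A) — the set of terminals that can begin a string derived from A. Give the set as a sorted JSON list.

Compute FIRST by fixpoint:
iter 1:
  A via A→d: +{d}
  S via S→c A: +{c}
  S via S→d: +{d}
  FIRST(S)={c,d}  FIRST(A)={d}
iter 2:
  A via A→S d: +{c}
  FIRST(S)={c,d}  FIRST(A)={c,d}
iter 3: — fixpoint
  FIRST(S)={c,d}  FIRST(A)={c,d}

FIRST(A) = ["c", "d"]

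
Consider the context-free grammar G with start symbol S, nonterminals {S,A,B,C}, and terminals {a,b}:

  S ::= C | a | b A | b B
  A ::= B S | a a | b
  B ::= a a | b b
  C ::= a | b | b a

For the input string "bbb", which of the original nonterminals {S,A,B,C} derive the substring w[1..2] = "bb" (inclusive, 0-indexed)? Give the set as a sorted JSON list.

Convert to CNF:
  S -> T1 A | T1 B | T1 T0 | a | b
  A -> B S | T0 T0 | b
  B -> T0 T0 | T1 T1
  C -> T1 T0 | a | b
  T0 -> a
  T1 -> b

CYK table (by increasing span) — only the sub-triangle for w[1..2]:
  T[1,1] 'b' = {A,C,S,T1}  orig:{A,C,S}
  T[2,2] 'b' = {A,C,S,T1}  orig:{A,C,S}
  T[1,2] 'bb' = {B,S}

Original NTs in T[1,2] deriving "bb": ["B", "S"]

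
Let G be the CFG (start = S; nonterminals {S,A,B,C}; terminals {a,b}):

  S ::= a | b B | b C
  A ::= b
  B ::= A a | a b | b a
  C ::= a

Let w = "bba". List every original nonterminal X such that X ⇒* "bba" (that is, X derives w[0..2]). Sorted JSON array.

CNF form of G:
  S -> T1 B | T1 C | a
  A -> b
  B -> A T0 | T0 T1 | T1 T0
  C -> a
  T0 -> a
  T1 -> b

Fill CYK table bottom-up (cells [i..j] with 0 ≤ i ≤ j ≤ 2 only):
  [0..0]={A,T1}  "b"  orig:{A}
  [1..1]={A,T1}  "b"  orig:{A}
  [2..2]={C,S,T0}  "a"  orig:{C,S}
  [0..1]=∅  "bb"
  [1..2]={B,S}  "ba"
  [0..2]={S}  "bba"

Original NTs in T[0,2] deriving "bba": ["S"]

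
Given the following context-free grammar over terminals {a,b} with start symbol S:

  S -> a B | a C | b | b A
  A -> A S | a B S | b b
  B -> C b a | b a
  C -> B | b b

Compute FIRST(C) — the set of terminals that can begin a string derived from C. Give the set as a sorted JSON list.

Compute FIRST by fixpoint:
pass 1:
  A via A→a B S: +{a}
  A via A→b b: +{b}
  B via B→b a: +{b}
  C via C→B: +{b}
  S via S→a B: +{a}
  S via S→b: +{b}
  FIRST(S)={a,b}  FIRST(A)={a,b}  FIRST(B)={b}  FIRST(C)={b}
pass 2: (no change)
  FIRST(S)={a,b}  FIRST(A)={a,b}  FIRST(B)={b}  FIRST(C)={b}

FIRST(C) = ["b"]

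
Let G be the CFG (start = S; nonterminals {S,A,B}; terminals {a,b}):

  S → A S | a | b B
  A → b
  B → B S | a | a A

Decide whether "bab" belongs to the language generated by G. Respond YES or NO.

Convert to CNF:
  S -> A S | T1 B | a
  A -> b
  B -> B S | T0 A | a
  T0 -> a
  T1 -> b

CYK fill:
  cell(0,0) b: {A,T1}  orig:{A}
  cell(1,1) a: {B,S,T0}  orig:{B,S}
  cell(2,2) b: {A,T1}  orig:{A}
  cell(0,1) ba: {S}
  cell(1,2) ab: {B}
  cell(0,2) bab: {S}

S ∈ T[0,2] ⇒ YES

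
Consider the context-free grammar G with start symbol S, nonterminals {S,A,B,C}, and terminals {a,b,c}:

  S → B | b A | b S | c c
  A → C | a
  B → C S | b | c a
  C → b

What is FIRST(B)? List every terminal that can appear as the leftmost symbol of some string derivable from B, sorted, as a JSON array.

FIRST sets, iterate to fixpoint:
iter 1:
  A via A→a: +{a}
  B via B→b: +{b}
  B via B→c a: +{c}
  C via C→b: +{b}
  S via S→B: +{b,c}
  S: {b,c}  A: {a}  B: {b,c}  C: {b}
iter 2:
  A via A→C: +{b}
  S: {b,c}  A: {a,b}  B: {b,c}  C: {b}
iter 3: (stable)
  S: {b,c}  A: {a,b}  B: {b,c}  C: {b}

FIRST(B) = ["b", "c"]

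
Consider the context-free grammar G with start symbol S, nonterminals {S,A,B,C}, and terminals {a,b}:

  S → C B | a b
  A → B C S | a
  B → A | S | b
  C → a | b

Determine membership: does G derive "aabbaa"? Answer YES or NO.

Convert to CNF:
  S -> C B | T0 T1
  A -> B X2 | a
  B -> B X3 | C B | T0 T1 | a | b
  C -> a | b
  T0 -> a
  T1 -> b
  X2 -> C S
  X3 -> C S

CYK fill:
  [0..0]={A,B,C,T0}  "a"  orig:{A,B,C}
  [1..1]={A,B,C,T0}  "a"  orig:{A,B,C}
  [2..2]={B,C,T1}  "b"  orig:{B,C}
  [3..3]={B,C,T1}  "b"  orig:{B,C}
  [4..4]={A,B,C,T0}  "a"  orig:{A,B,C}
  [5..5]={A,B,C,T0}  "a"  orig:{A,B,C}
  [0..1]={B,S}  "aa"
  [1..2]={B,S}  "ab"
  [2..3]={B,S}  "bb"
  [3..4]={B,S}  "ba"
  [4..5]={B,S}  "aa"
  [0..2]={B,S,X2,X3}  "aab"  orig:{B,S}
  [1..3]={B,S,X2,X3}  "abb"  orig:{B,S}
  [2..4]={B,S,X2,X3}  "bba"  orig:{B,S}
  [3..5]={B,S,X2,X3}  "baa"  orig:{B,S}
  [0..3]={A,B,S,X2,X3}  "aabb"  orig:{A,B,S}
  [1..4]={A,B,S,X2,X3}  "abba"  orig:{A,B,S}
  [2..5]={A,B,S,X2,X3}  "bbaa"  orig:{A,B,S}
  [0..4]={A,B,S,X2,X3}  "aabba"  orig:{A,B,S}
  [1..5]={A,B,S,X2,X3}  "abbaa"  orig:{A,B,S}
  [0..5]={A,B,S,X2,X3}  "aabbaa"  orig:{A,B,S}

S ∈ T[0,5] ⇒ YES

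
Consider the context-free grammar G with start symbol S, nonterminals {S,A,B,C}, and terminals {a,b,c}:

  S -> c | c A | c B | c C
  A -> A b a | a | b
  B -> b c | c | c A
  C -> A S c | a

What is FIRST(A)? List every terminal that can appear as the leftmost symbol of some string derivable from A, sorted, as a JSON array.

FIRST sets, iterate to fixpoint:
round 1:
  A via A→a: +{a}
  A via A→b: +{b}
  B via B→b c: +{b}
  B via B→c: +{c}
  C via C→A S c: +{a,b}
  S via S→c: +{c}
  FIRST(S)={c}  FIRST(A)={a,b}  FIRST(B)={b,c}  FIRST(C)={a,b}
round 2: — fixpoint
  FIRST(S)={c}  FIRST(A)={a,b}  FIRST(B)={b,c}  FIRST(C)={a,b}

FIRST(A) = ["a", "b"]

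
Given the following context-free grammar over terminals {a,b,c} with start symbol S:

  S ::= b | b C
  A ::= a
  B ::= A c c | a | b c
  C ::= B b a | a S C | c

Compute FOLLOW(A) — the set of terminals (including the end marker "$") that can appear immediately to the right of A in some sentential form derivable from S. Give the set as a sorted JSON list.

Compute FIRST by fixpoint:
iter 1:
  A via A→a: +{a}
  B via B→A c c: +{a}
  B via B→b c: +{b}
  C via C→B b a: +{a,b}
  C via C→c: +{c}
  S via S→b: +{b}
  FIRST[S]={b}  FIRST[A]={a}  FIRST[B]={a,b}  FIRST[C]={a,b,c}
iter 2: (no change)
  FIRST[S]={b}  FIRST[A]={a}  FIRST[B]={a,b}  FIRST[C]={a,b,c}

FOLLOW iteration:
FOLLOW(S) := {$}
pass 1:
  B→A c c: FOLLOW(A) ⊇ FIRST(c) = {c}; new: +{c}
  C→B b a: FOLLOW(B) ⊇ FIRST(b) = {b}; new: +{b}
  C→a S C: FOLLOW(S) ⊇ FIRST(C) = {a,b,c}; new: +{a,b,c}
  S→b C: FOLLOW(C) ⊇ FOLLOW(S) ⊇ {$,a,b,c}; new: +{$,a,b,c}
  FOLLOW[S]={$,a,b,c}  FOLLOW[A]={c}  FOLLOW[B]={b}  FOLLOW[C]={$,a,b,c}
pass 2: — fixpoint
  FOLLOW[S]={$,a,b,c}  FOLLOW[A]={c}  FOLLOW[B]={b}  FOLLOW[C]={$,a,b,c}

FOLLOW(A) = ["c"]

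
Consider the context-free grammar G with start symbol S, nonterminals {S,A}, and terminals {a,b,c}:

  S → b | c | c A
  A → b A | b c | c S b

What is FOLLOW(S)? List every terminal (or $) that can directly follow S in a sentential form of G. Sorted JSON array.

FIRST sets, iterate to fixpoint:
round 1:
  A via A→b A: +{b}
  A via A→c S b: +{c}
  S via S→b: +{b}
  S via S→c: +{c}
  S: {b,c}  A: {b,c}
round 2: (no change)
  S: {b,c}  A: {b,c}

FOLLOW iteration:
FOLLOW(S) := {$}
[1]
  A→c S b: FOLLOW(S) ⊇ FIRST(b) = {b}; new: +{b}
  S→c A: FOLLOW(A) ⊇ FOLLOW(S) ⊇ {$,b}; new: +{$,b}
  FOLLOW(S)={$,b}  FOLLOW(A)={$,b}
[2] — fixpoint
  FOLLOW(S)={$,b}  FOLLOW(A)={$,b}

FOLLOW(S) = ["$", "b"]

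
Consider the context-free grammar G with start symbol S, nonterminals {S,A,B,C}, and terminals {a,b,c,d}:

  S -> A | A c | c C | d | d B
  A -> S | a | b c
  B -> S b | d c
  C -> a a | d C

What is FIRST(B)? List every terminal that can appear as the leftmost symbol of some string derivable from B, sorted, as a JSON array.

Compute FIRST by fixpoint:
round 1:
  A via A→a: +{a}
  A via A→b c: +{b}
  B via B→d c: +{d}
  C via C→a a: +{a}
  C via C→d C: +{d}
  S via S→A: +{a,b}
  S via S→c C: +{c}
  S via S→d: +{d}
  FIRST[S]={a,b,c,d}  FIRST[A]={a,b}  FIRST[B]={d}  FIRST[C]={a,d}
round 2:
  A via A→S: +{c,d}
  B via B→S b: +{a,b,c}
  FIRST[S]={a,b,c,d}  FIRST[A]={a,b,c,d}  FIRST[B]={a,b,c,d}  FIRST[C]={a,d}
round 3: (stable)
  FIRST[S]={a,b,c,d}  FIRST[A]={a,b,c,d}  FIRST[B]={a,b,c,d}  FIRST[C]={a,d}

FIRST(B) = ["a", "b", "c", "d"]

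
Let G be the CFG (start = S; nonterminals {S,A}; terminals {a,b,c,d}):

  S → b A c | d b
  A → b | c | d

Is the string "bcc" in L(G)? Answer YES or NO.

Convert to CNF:
  S -> T0 X3 | T2 T0
  A -> b | c | d
  T0 -> b
  T1 -> c
  T2 -> d
  X3 -> A T1

CYK table (by increasing span):
  T[0,0] 'b' = {A,T0}  orig:{A}
  T[1,1] 'c' = {A,T1}  orig:{A}
  T[2,2] 'c' = {A,T1}  orig:{A}
  T[0,1] 'bc' = {X3}  orig:{}
  T[1,2] 'cc' = {X3}  orig:{}
  T[0,2] 'bcc' = {S}

S ∈ T[0,2] ⇒ YES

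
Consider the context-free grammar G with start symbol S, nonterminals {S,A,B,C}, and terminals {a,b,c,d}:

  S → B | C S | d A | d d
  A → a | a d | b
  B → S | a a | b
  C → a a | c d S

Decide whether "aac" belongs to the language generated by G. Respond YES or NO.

Convert to CNF:
  S -> C S | T0 T0 | T1 A | T1 T1 | b
  A -> T0 T1 | a | b
  B -> C S | T0 T0 | T1 A | T1 T1 | b
  C -> T0 T0 | T2 X3
  T0 -> a
  T1 -> d
  T2 -> c
  X3 -> T1 S

CYK table (by increasing span):
  [0..0]={A,T0}  "a"  orig:{A}
  [1..1]={A,T0}  "a"  orig:{A}
  [2..2]={T2}  "c"  orig:{}
  [0..1]={B,C,S}  "aa"
  [1..2]=∅  "ac"
  [0..2]=∅  "aac"

S ∉ T[0,2] ⇒ NO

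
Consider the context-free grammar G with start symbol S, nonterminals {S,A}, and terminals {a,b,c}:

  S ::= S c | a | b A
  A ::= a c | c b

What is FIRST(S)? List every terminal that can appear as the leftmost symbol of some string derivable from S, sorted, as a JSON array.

Compute FIRST by fixpoint:
iter 1:
  A via A→a c: +{a}
  A via A→c b: +{c}
  S via S→a: +{a}
  S via S→b A: +{b}
  FIRST(S)={a,b}  FIRST(A)={a,c}
iter 2: — fixpoint
  FIRST(S)={a,b}  FIRST(A)={a,c}

FIRST(S) = ["a", "b"]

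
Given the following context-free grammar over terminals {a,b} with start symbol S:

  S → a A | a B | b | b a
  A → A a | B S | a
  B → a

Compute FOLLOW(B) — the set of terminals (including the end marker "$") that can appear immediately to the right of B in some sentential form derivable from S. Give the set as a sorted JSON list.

FIRST iteration:
iter 1:
  A via A→a: +{a}
  B via B→a: +{a}
  S via S→a A: +{a}
  S via S→b: +{b}
  S: {a,b}  A: {a}  B: {a}
iter 2: — fixpoint
  S: {a,b}  A: {a}  B: {a}

FOLLOW sets:
FOLLOW(S) := {$}
[1]
  A→A a: FOLLOW(A) ⊇ FIRST(a) = {a}; new: +{a}
  A→B S: FOLLOW(B) ⊇ FIRST(S) = {a,b}; new: +{a,b}
  A→B S: FOLLOW(S) ⊇ FOLLOW(A) ⊇ {a}; new: +{a}
  S→a A: FOLLOW(A) ⊇ FOLLOW(S) ⊇ {$,a}; new: +{$}
  S→a B: FOLLOW(B) ⊇ FOLLOW(S) ⊇ {$,a}; new: +{$}
  FOLLOW(S)={$,a}  FOLLOW(A)={$,a}  FOLLOW(B)={$,a,b}
[2] (no change)
  FOLLOW(S)={$,a}  FOLLOW(A)={$,a}  FOLLOW(B)={$,a,b}

FOLLOW(B) = ["$", "a", "b"]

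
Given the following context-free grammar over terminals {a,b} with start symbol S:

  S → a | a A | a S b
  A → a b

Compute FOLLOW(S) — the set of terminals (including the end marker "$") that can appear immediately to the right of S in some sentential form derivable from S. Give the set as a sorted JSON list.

Compute FIRST by fixpoint:
iter 1:
  A via A→a b: +{a}
  S via S→a: +{a}
  FIRST(S)={a}  FIRST(A)={a}
iter 2: (stable)
  FIRST(S)={a}  FIRST(A)={a}

FOLLOW sets:
initialize: $ ∈ FOLLOW(S)
round 1:
  S→a A: FOLLOW(A) ⊇ FOLLOW(S) ⊇ {$}; new: +{$}
  S→a S b: FOLLOW(S) ⊇ FIRST(b) = {b}; new: +{b}
  FOLLOW[S]={$,b}  FOLLOW[A]={$}
round 2:
  S→a A: FOLLOW(A) ⊇ FOLLOW(S) ⊇ {$,b}; new: +{b}
  FOLLOW[S]={$,b}  FOLLOW[A]={$,b}
round 3: (no change)
  FOLLOW[S]={$,b}  FOLLOW[A]={$,b}

FOLLOW(S) = ["$", "b"]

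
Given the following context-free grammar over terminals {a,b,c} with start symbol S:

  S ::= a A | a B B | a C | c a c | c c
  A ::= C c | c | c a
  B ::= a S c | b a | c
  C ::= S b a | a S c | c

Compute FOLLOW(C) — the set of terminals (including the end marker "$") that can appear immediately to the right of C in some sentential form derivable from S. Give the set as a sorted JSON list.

Compute FIRST by fixpoint:
[1]
  A via A→c: +{c}
  B via B→a S c: +{a}
  B via B→b a: +{b}
  B via B→c: +{c}
  C via C→a S c: +{a}
  C via C→c: +{c}
  S via S→a A: +{a}
  S via S→c a c: +{c}
  FIRST[S]={a,c}  FIRST[A]={c}  FIRST[B]={a,b,c}  FIRST[C]={a,c}
[2]
  A via A→C c: +{a}
  FIRST[S]={a,c}  FIRST[A]={a,c}  FIRST[B]={a,b,c}  FIRST[C]={a,c}
[3] done
  FIRST[S]={a,c}  FIRST[A]={a,c}  FIRST[B]={a,b,c}  FIRST[C]={a,c}

FOLLOW iteration:
initialize: $ ∈ FOLLOW(S)
pass 1:
  A→C c: FOLLOW(C) ⊇ FIRST(c) = {c}; new: +{c}
  B→a S c: FOLLOW(S) ⊇ FIRST(c) = {c}; new: +{c}
  C→S b a: FOLLOW(S) ⊇ FIRST(b) = {b}; new: +{b}
  S→a A: FOLLOW(A) ⊇ FOLLOW(S) ⊇ {$,b,c}; new: +{$,b,c}
  S→a B B: FOLLOW(B) ⊇ FIRST(B) = {a,b,c}; new: +{a,b,c}
  S→a B B: FOLLOW(B) ⊇ FOLLOW(S) ⊇ {$,b,c}; new: +{$}
  S→a C: FOLLOW(C) ⊇ FOLLOW(S) ⊇ {$,b,c}; new: +{$,b}
  FOLLOW(S)={$,b,c}  FOLLOW(A)={$,b,c}  FOLLOW(B)={$,a,b,c}  FOLLOW(C)={$,b,c}
pass 2: — fixpoint
  FOLLOW(S)={$,b,c}  FOLLOW(A)={$,b,c}  FOLLOW(B)={$,a,b,c}  FOLLOW(C)={$,b,c}

FOLLOW(C) = ["$", "b", "c"]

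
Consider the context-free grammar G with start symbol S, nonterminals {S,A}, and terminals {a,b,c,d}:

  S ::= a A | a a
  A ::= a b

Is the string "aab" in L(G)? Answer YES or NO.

Convert to CNF:
  S -> T0 A | T0 T0
  A -> T0 T1
  T0 -> a
  T1 -> b

CYK fill:
  T[0,0] 'a' = {T0}  orig:{}
  T[1,1] 'a' = {T0}  orig:{}
  T[2,2] 'b' = {T1}  orig:{}
  T[0,1] 'aa' = {S}
  T[1,2] 'ab' = {A}
  T[0,2] 'aab' = {S}

S ∈ T[0,2] ⇒ YES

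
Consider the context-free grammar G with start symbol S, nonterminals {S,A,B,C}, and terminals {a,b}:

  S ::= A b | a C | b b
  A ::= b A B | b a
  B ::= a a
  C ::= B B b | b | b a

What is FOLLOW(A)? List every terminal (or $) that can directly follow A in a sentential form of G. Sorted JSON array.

FIRST sets, iterate to fixpoint:
[1]
  A via A→b A B: +{b}
  B via B→a a: +{a}
  C via C→B B b: +{a}
  C via C→b: +{b}
  S via S→A b: +{b}
  S via S→a C: +{a}
  FIRST[S]={a,b}  FIRST[A]={b}  FIRST[B]={a}  FIRST[C]={a,b}
[2] — fixpoint
  FIRST[S]={a,b}  FIRST[A]={b}  FIRST[B]={a}  FIRST[C]={a,b}

Compute FOLLOW by fixpoint:
FOLLOW(S) := {$}
[1]
  A→b A B: FOLLOW(A) ⊇ FIRST(B) = {a}; new: +{a}
  A→b A B: FOLLOW(B) ⊇ FOLLOW(A) ⊇ {a}; new: +{a}
  C→B B b: FOLLOW(B) ⊇ FIRST(b) = {b}; new: +{b}
  S→A b: FOLLOW(A) ⊇ FIRST(b) = {b}; new: +{b}
  S→a C: FOLLOW(C) ⊇ FOLLOW(S) ⊇ {$}; new: +{$}
  S: {$}  A: {a,b}  B: {a,b}  C: {$}
[2] (no change)
  S: {$}  A: {a,b}  B: {a,b}  C: {$}

FOLLOW(A) = ["a", "b"]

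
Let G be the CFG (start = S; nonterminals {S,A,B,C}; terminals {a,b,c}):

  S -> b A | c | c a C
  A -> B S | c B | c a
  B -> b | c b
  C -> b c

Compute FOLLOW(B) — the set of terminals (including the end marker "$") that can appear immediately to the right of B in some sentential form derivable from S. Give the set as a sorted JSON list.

FIRST iteration:
pass 1:
  A via A→c B: +{c}
  B via B→b: +{b}
  B via B→c b: +{c}
  C via C→b c: +{b}
  S via S→b A: +{b}
  S via S→c: +{c}
  FIRST[S]={b,c}  FIRST[A]={c}  FIRST[B]={b,c}  FIRST[C]={b}
pass 2:
  A via A→B S: +{b}
  FIRST[S]={b,c}  FIRST[A]={b,c}  FIRST[B]={b,c}  FIRST[C]={b}
pass 3: — fixpoint
  FIRST[S]={b,c}  FIRST[A]={b,c}  FIRST[B]={b,c}  FIRST[C]={b}

Compute FOLLOW by fixpoint:
FOLLOW(S) := {$}
iter 1:
  A→B S: FOLLOW(B) ⊇ FIRST(S) = {b,c}; new: +{b,c}
  S→b A: FOLLOW(A) ⊇ FOLLOW(S) ⊇ {$}; new: +{$}
  S→c a C: FOLLOW(C) ⊇ FOLLOW(S) ⊇ {$}; new: +{$}
  S: {$}  A: {$}  B: {b,c}  C: {$}
iter 2:
  A→c B: FOLLOW(B) ⊇ FOLLOW(A) ⊇ {$}; new: +{$}
  S: {$}  A: {$}  B: {$,b,c}  C: {$}
iter 3: done
  S: {$}  A: {$}  B: {$,b,c}  C: {$}

FOLLOW(B) = ["$", "b", "c"]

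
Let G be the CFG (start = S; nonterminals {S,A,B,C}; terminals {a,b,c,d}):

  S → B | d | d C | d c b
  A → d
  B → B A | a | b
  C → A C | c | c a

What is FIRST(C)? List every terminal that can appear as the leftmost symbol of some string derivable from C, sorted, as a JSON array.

FIRST sets, iterate to fixpoint:
iter 1:
  A via A→d: +{d}
  B via B→a: +{a}
  B via B→b: +{b}
  C via C→A C: +{d}
  C via C→c: +{c}
  S via S→B: +{a,b}
  S via S→d: +{d}
  S: {a,b,d}  A: {d}  B: {a,b}  C: {c,d}
iter 2: done
  S: {a,b,d}  A: {d}  B: {a,b}  C: {c,d}

FIRST(C) = ["c", "d"]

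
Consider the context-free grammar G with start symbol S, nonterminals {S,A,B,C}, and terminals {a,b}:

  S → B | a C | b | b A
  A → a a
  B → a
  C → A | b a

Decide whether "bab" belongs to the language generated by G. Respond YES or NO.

CNF form of G:
  S -> T0 C | T1 A | a | b
  A -> T0 T0
  B -> a
  C -> T0 T0 | T1 T0
  T0 -> a
  T1 -> b

CYK fill:
  cell(0,0) b: {S,T1}  orig:{S}
  cell(1,1) a: {B,S,T0}  orig:{B,S}
  cell(2,2) b: {S,T1}  orig:{S}
  cell(0,1) ba: {C}
  cell(1,2) ab: ∅
  cell(0,2) bab: ∅

S ∉ T[0,2] ⇒ NO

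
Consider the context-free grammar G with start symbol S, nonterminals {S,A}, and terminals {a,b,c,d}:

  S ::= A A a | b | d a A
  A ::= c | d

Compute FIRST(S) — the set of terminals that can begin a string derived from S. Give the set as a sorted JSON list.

FIRST iteration:
[1]
  A via A→c: +{c}
  A via A→d: +{d}
  S via S→A A a: +{c,d}
  S via S→b: +{b}
  S: {b,c,d}  A: {c,d}
[2] (stable)
  S: {b,c,d}  A: {c,d}

FIRST(S) = ["b", "c", "d"]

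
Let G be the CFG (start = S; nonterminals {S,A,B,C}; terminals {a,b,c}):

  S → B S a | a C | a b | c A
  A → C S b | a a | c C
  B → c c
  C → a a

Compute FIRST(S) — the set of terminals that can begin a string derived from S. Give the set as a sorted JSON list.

FIRST sets, iterate to fixpoint:
iter 1:
  A via A→a a: +{a}
  A via A→c C: +{c}
  B via B→c c: +{c}
  C via C→a a: +{a}
  S via S→B S a: +{c}
  S via S→a C: +{a}
  FIRST[S]={a,c}  FIRST[A]={a,c}  FIRST[B]={c}  FIRST[C]={a}
iter 2: — fixpoint
  FIRST[S]={a,c}  FIRST[A]={a,c}  FIRST[B]={c}  FIRST[C]={a}

FIRST(S) = ["a", "c"]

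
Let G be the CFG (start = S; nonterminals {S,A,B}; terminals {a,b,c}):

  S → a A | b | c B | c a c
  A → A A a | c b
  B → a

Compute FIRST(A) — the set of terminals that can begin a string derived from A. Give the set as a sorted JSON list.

FIRST iteration:
round 1:
  A via A→c b: +{c}
  B via B→a: +{a}
  S via S→a A: +{a}
  S via S→b: +{b}
  S via S→c B: +{c}
  FIRST(S)={a,b,c}  FIRST(A)={c}  FIRST(B)={a}
round 2: — fixpoint
  FIRST(S)={a,b,c}  FIRST(A)={c}  FIRST(B)={a}

FIRST(A) = ["c"]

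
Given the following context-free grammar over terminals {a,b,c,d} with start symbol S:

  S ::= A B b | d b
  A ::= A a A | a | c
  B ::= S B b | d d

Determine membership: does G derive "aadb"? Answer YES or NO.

CNF form of G:
  S -> A X5 | T2 T1
  A -> A X3 | a | c
  B -> S X4 | T2 T2
  T0 -> a
  T1 -> b
  T2 -> d
  X3 -> T0 A
  X4 -> B T1
  X5 -> B T1

CYK table (by increasing span):
  T[0,0] 'a' = {A,T0}  orig:{A}
  T[1,1] 'a' = {A,T0}  orig:{A}
  T[2,2] 'd' = {T2}  orig:{}
  T[3,3] 'b' = {T1}  orig:{}
  T[0,1] 'aa' = {X3}  orig:{}
  T[1,2] 'ad' = ∅
  T[2,3] 'db' = {S}
  T[0,2] 'aad' = ∅
  T[1,3] 'adb' = ∅
  T[0,3] 'aadb' = ∅

S ∉ T[0,3] ⇒ NO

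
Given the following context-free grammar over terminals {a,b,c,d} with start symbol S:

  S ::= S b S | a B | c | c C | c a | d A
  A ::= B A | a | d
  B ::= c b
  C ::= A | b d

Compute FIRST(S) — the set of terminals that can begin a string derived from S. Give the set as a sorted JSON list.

FIRST sets, iterate to fixpoint:
round 1:
  A via A→a: +{a}
  A via A→d: +{d}
  B via B→c b: +{c}
  C via C→A: +{a,d}
  C via C→b d: +{b}
  S via S→a B: +{a}
  S via S→c: +{c}
  S via S→d A: +{d}
  S: {a,c,d}  A: {a,d}  B: {c}  C: {a,b,d}
round 2:
  A via A→B A: +{c}
  C via C→A: +{c}
  S: {a,c,d}  A: {a,c,d}  B: {c}  C: {a,b,c,d}
round 3: (stable)
  S: {a,c,d}  A: {a,c,d}  B: {c}  C: {a,b,c,d}

FIRST(S) = ["a", "c", "d"]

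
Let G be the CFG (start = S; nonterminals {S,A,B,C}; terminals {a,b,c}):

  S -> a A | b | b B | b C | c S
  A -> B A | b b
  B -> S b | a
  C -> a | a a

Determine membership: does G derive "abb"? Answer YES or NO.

Convert to CNF:
  S -> T0 B | T0 C | T1 A | T2 S | b
  A -> B A | T0 T0
  B -> S T0 | a
  C -> T1 T1 | a
  T0 -> b
  T1 -> a
  T2 -> c

CYK fill:
  T[0,0] 'a' = {B,C,T1}  orig:{B,C}
  T[1,1] 'b' = {S,T0}  orig:{S}
  T[2,2] 'b' = {S,T0}  orig:{S}
  T[0,1] 'ab' = ∅
  T[1,2] 'bb' = {A,B}
  T[0,2] 'abb' = {A,S}

S ∈ T[0,2] ⇒ YES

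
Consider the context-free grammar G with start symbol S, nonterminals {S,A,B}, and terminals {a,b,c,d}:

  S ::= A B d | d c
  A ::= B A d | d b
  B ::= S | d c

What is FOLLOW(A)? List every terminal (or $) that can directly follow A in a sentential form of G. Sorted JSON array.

Compute FIRST by fixpoint:
round 1:
  A via A→d b: +{d}
  B via B→d c: +{d}
  S via S→A B d: +{d}
  FIRST(S)={d}  FIRST(A)={d}  FIRST(B)={d}
round 2: (stable)
  FIRST(S)={d}  FIRST(A)={d}  FIRST(B)={d}

FOLLOW iteration:
FOLLOW(S) := {$}
iter 1:
  A→B A d: FOLLOW(B) ⊇ FIRST(A) = {d}; new: +{d}
  A→B A d: FOLLOW(A) ⊇ FIRST(d) = {d}; new: +{d}
  B→S: FOLLOW(S) ⊇ FOLLOW(B) ⊇ {d}; new: +{d}
  FOLLOW(S)={$,d}  FOLLOW(A)={d}  FOLLOW(B)={d}
iter 2: done
  FOLLOW(S)={$,d}  FOLLOW(A)={d}  FOLLOW(B)={d}

FOLLOW(A) = ["d"]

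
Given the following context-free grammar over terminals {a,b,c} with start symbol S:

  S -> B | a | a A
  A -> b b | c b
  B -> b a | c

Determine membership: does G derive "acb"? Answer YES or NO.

Convert to CNF:
  S -> T0 T2 | T2 A | a | c
  A -> T0 T0 | T1 T0
  B -> T0 T2 | c
  T0 -> b
  T1 -> c
  T2 -> a

Fill CYK table bottom-up:
  [0..0]={S,T2}  "a"  orig:{S}
  [1..1]={B,S,T1}  "c"  orig:{B,S}
  [2..2]={T0}  "b"  orig:{}
  [0..1]=∅  "ac"
  [1..2]={A}  "cb"
  [0..2]={S}  "acb"

S ∈ T[0,2] ⇒ YES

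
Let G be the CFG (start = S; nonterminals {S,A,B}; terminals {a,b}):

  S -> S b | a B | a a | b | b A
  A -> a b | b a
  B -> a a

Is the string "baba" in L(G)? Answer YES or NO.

CNF form of G:
  S -> S T1 | T0 B | T0 T0 | T1 A | b
  A -> T0 T1 | T1 T0
  B -> T0 T0
  T0 -> a
  T1 -> b

CYK table (by increasing span):
  T[0,0] 'b' = {S,T1}  orig:{S}
  T[1,1] 'a' = {T0}  orig:{}
  T[2,2] 'b' = {S,T1}  orig:{S}
  T[3,3] 'a' = {T0}  orig:{}
  T[0,1] 'ba' = {A}
  T[1,2] 'ab' = {A}
  T[2,3] 'ba' = {A}
  T[0,2] 'bab' = {S}
  T[1,3] 'aba' = ∅
  T[0,3] 'baba' = ∅

S ∉ T[0,3] ⇒ NO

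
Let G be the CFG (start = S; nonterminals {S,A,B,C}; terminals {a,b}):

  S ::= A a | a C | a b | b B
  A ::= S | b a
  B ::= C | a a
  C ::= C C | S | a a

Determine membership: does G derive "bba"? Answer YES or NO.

Convert to CNF:
  S -> A T0 | T0 C | T0 T1 | T1 B
  A -> A T0 | T0 C | T0 T1 | T1 B | T1 T0
  B -> A T0 | C C | T0 C | T0 T0 | T0 T1 | T1 B
  C -> A T0 | C C | T0 C | T0 T0 | T0 T1 | T1 B
  T0 -> a
  T1 -> b

CYK fill:
  [0..0]={T1}  "b"  orig:{}
  [1..1]={T1}  "b"  orig:{}
  [2..2]={T0}  "a"  orig:{}
  [0..1]=∅  "bb"
  [1..2]={A}  "ba"
  [0..2]=∅  "bba"

S ∉ T[0,2] ⇒ NO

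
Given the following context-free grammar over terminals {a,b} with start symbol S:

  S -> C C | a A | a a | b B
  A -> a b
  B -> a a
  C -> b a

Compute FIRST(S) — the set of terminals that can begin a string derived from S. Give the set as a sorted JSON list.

FIRST iteration:
iter 1:
  A via A→a b: +{a}
  B via B→a a: +{a}
  C via C→b a: +{b}
  S via S→C C: +{b}
  S via S→a A: +{a}
  FIRST(S)={a,b}  FIRST(A)={a}  FIRST(B)={a}  FIRST(C)={b}
iter 2: (stable)
  FIRST(S)={a,b}  FIRST(A)={a}  FIRST(B)={a}  FIRST(C)={b}

FIRST(S) = ["a", "b"]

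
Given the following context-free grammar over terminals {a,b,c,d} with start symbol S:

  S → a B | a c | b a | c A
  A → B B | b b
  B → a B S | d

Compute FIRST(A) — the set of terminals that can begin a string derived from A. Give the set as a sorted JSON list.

FIRST iteration:
round 1:
  A via A→b b: +{b}
  B via B→a B S: +{a}
  B via B→d: +{d}
  S via S→a B: +{a}
  S via S→b a: +{b}
  S via S→c A: +{c}
  FIRST(S)={a,b,c}  FIRST(A)={b}  FIRST(B)={a,d}
round 2:
  A via A→B B: +{a,d}
  FIRST(S)={a,b,c}  FIRST(A)={a,b,d}  FIRST(B)={a,d}
round 3: (no change)
  FIRST(S)={a,b,c}  FIRST(A)={a,b,d}  FIRST(B)={a,d}

FIRST(A) = ["a", "b", "d"]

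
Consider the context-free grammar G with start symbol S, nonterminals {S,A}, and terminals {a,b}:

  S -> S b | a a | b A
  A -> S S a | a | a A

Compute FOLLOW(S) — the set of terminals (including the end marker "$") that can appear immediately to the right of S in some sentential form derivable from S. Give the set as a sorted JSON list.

FIRST iteration:
[1]
  A via A→a: +{a}
  S via S→a a: +{a}
  S via S→b A: +{b}
  FIRST(S)={a,b}  FIRST(A)={a}
[2]
  A via A→S S a: +{b}
  FIRST(S)={a,b}  FIRST(A)={a,b}
[3] done
  FIRST(S)={a,b}  FIRST(A)={a,b}

FOLLOW iteration:
initialize: $ ∈ FOLLOW(S)
[1]
  A→S S a: FOLLOW(S) ⊇ FIRST(S) = {a,b}; new: +{a,b}
  S→b A: FOLLOW(A) ⊇ FOLLOW(S) ⊇ {$,a,b}; new: +{$,a,b}
  FOLLOW[S]={$,a,b}  FOLLOW[A]={$,a,b}
[2] (stable)
  FOLLOW[S]={$,a,b}  FOLLOW[A]={$,a,b}

FOLLOW(S) = ["$", "a", "b"]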